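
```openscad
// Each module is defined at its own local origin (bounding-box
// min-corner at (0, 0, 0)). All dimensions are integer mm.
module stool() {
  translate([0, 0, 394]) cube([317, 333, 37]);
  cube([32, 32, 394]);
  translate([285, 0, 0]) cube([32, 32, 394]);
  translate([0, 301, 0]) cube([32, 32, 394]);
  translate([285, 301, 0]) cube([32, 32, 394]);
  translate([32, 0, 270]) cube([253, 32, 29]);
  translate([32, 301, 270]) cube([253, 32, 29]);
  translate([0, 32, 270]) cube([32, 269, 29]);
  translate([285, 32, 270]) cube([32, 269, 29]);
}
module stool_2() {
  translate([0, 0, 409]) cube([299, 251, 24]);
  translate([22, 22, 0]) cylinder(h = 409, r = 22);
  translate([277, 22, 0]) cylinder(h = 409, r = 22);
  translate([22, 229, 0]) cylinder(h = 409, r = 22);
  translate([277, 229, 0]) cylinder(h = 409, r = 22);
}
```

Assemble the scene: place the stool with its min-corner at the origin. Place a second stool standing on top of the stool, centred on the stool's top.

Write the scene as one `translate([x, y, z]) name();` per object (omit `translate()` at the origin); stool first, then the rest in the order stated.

stool();
translate([9, 41, 431]) stool_2();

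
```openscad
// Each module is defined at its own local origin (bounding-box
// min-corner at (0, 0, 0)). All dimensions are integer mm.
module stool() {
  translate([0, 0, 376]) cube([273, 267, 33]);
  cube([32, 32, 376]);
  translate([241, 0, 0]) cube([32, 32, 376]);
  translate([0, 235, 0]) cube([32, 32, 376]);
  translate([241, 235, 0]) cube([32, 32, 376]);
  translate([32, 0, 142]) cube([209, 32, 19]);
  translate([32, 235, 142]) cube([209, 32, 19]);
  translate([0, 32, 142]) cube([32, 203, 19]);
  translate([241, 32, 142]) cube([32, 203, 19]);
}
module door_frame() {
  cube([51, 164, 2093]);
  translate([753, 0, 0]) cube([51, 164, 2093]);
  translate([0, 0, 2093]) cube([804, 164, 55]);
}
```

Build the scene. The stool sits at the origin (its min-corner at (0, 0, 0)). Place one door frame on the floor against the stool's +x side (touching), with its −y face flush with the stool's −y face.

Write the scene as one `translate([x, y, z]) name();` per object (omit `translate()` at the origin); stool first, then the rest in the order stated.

stool();
translate([273, 0, 0]) door_frame();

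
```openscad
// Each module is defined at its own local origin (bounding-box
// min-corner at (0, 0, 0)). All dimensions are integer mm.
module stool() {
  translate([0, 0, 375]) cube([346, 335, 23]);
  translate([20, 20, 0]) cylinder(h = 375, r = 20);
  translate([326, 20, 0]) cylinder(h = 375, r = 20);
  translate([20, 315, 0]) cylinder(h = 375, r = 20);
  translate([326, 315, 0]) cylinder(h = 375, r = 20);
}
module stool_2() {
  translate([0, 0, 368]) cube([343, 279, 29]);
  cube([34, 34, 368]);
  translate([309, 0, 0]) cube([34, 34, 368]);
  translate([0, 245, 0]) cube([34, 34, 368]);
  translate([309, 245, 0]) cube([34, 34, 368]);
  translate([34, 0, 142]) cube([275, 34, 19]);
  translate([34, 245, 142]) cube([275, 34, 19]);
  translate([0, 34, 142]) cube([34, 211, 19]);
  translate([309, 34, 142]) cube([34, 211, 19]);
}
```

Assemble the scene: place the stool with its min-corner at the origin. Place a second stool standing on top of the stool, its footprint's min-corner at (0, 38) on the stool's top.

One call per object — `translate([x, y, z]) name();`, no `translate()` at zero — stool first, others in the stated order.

stool();
translate([0, 38, 398]) stool_2();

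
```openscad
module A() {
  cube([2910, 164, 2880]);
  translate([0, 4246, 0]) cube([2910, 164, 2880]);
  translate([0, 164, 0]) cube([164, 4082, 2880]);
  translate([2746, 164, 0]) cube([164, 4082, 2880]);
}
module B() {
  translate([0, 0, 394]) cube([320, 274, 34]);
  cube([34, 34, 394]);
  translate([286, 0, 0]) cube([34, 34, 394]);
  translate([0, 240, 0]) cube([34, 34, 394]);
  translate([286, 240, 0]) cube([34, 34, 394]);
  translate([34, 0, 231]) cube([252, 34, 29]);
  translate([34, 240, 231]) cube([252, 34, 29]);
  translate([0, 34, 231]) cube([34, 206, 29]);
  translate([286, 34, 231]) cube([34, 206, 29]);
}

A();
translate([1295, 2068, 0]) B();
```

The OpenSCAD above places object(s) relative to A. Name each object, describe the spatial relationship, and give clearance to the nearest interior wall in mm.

Clearances: x = 1131, y = 1904; minimum 1131 mm.

A is a house frame. B is a stool. The stool sits inside the house frame, centred. The clearance to the nearest interior wall is 1131 mm.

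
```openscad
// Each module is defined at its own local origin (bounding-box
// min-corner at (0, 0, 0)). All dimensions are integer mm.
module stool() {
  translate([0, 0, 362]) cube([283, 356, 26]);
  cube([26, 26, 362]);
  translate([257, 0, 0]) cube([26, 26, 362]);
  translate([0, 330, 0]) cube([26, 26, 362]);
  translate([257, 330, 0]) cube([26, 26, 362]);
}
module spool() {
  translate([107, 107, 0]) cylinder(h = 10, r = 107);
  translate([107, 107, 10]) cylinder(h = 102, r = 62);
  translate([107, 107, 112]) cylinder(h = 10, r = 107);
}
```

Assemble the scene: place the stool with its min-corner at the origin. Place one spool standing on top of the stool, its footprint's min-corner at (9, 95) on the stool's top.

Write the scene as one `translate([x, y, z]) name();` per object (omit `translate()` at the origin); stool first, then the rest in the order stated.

stool();
translate([9, 95, 388]) spool();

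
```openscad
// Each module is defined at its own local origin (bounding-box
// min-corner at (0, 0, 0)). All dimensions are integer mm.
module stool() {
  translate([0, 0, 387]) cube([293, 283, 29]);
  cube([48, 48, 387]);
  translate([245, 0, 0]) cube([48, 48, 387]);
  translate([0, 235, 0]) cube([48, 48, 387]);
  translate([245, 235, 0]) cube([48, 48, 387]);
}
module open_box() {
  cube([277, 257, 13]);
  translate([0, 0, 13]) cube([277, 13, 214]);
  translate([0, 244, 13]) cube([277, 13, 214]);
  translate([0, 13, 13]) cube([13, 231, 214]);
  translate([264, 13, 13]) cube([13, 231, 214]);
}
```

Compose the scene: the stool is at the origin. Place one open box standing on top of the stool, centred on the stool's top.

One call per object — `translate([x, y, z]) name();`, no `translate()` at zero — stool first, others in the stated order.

stool();
translate([8, 13, 416]) open_box();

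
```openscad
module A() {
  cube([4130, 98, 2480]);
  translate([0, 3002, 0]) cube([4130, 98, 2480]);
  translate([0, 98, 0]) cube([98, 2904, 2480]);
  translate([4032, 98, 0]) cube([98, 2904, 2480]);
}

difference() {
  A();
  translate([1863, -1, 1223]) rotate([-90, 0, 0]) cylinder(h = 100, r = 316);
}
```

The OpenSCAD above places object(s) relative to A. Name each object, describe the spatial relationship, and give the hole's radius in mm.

A is a house frame. The house frame has a circular hole through its front wall. The hole's radius is 316 mm.

The subtracted cylinder has r = 316 mm.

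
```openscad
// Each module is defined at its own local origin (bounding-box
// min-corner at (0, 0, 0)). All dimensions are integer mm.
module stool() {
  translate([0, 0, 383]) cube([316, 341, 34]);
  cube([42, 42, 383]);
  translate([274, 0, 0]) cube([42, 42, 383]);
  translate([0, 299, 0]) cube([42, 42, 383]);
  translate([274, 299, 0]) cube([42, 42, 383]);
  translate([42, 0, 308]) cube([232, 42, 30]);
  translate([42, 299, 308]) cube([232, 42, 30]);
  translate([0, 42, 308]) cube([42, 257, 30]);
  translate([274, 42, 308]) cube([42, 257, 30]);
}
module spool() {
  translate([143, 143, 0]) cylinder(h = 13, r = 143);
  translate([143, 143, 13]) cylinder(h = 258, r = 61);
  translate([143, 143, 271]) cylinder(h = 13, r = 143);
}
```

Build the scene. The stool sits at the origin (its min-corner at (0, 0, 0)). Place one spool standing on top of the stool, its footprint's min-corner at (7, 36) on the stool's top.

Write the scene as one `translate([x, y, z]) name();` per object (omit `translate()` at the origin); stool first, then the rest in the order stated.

stool();
translate([7, 36, 417]) spool();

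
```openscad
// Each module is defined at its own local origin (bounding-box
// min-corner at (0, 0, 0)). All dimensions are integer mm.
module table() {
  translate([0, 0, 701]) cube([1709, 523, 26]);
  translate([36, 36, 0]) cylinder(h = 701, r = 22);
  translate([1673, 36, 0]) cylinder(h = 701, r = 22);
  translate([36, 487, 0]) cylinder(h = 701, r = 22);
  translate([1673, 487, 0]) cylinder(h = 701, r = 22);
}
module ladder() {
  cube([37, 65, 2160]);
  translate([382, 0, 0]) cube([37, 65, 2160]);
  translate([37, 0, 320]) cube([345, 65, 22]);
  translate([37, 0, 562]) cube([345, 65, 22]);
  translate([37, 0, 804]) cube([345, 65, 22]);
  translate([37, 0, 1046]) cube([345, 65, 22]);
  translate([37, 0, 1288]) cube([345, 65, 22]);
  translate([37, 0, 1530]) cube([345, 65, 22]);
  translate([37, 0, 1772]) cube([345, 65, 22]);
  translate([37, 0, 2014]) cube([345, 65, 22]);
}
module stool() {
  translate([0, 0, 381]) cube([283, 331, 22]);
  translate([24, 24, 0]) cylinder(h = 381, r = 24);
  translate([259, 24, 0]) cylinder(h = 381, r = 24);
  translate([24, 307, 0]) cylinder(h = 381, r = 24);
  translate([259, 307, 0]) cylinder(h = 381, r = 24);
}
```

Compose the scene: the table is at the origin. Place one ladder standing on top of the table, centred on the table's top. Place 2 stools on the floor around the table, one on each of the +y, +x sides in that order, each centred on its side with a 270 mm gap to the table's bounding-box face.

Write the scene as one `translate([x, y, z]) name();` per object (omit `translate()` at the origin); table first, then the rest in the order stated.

table();
translate([645, 229, 727]) ladder();
translate([713, 793, 0]) stool();
translate([1979, 96, 0]) stool();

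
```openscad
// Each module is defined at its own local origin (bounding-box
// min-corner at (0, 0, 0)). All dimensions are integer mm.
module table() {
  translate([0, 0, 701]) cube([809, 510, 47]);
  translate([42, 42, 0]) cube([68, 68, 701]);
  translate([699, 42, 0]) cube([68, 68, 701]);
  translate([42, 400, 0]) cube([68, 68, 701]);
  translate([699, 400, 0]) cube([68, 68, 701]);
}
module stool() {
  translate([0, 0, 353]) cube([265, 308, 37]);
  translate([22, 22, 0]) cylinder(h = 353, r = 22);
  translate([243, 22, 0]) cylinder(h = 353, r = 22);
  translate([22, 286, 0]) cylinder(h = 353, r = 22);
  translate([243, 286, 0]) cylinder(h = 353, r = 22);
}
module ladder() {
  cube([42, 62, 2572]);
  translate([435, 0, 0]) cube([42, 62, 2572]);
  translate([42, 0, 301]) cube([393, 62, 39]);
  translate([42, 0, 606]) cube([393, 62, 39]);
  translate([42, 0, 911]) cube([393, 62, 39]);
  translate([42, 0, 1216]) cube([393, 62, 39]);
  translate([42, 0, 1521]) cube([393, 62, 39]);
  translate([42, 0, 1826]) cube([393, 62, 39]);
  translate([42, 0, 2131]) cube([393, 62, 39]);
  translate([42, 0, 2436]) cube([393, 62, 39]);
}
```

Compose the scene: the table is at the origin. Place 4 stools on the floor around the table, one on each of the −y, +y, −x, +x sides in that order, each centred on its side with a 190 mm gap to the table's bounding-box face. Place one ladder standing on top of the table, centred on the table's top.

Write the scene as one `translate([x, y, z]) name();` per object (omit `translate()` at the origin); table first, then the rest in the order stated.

table();
translate([272, -498, 0]) stool();
translate([272, 700, 0]) stool();
translate([-455, 101, 0]) stool();
translate([999, 101, 0]) stool();
translate([166, 224, 748]) ladder();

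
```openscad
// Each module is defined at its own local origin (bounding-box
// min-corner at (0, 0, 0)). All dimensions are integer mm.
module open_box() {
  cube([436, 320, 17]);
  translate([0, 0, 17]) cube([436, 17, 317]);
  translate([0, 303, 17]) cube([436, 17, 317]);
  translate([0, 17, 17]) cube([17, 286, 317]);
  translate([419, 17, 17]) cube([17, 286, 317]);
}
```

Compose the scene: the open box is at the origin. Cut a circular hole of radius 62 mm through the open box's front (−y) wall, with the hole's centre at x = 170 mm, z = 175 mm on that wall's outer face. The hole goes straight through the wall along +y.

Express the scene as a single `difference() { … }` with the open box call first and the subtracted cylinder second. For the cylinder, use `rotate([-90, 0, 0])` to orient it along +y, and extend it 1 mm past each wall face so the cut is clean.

difference() {
  open_box();
  translate([170, -1, 175]) rotate([-90, 0, 0]) cylinder(h = 19, r = 62);
}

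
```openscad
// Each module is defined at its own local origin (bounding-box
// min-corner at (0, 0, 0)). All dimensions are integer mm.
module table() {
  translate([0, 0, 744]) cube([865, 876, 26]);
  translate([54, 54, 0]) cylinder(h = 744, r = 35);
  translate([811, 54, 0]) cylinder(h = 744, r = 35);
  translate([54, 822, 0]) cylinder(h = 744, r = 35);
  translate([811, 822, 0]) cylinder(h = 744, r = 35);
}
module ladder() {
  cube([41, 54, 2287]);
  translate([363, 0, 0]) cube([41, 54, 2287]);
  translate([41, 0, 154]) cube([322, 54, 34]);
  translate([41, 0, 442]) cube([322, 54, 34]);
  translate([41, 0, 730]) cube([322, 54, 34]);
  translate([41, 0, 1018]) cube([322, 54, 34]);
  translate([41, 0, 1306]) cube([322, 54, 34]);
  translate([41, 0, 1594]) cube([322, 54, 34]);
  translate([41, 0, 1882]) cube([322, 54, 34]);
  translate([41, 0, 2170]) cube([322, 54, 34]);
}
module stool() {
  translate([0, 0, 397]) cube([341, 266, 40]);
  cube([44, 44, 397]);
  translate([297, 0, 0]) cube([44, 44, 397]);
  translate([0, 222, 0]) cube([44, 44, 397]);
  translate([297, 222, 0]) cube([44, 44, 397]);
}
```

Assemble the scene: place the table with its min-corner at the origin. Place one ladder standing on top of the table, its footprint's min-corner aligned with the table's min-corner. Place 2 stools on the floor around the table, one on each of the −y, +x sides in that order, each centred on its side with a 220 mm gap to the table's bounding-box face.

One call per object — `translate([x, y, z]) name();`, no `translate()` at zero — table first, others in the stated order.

table();
translate([0, 0, 770]) ladder();
translate([262, -486, 0]) stool();
translate([1085, 305, 0]) stool();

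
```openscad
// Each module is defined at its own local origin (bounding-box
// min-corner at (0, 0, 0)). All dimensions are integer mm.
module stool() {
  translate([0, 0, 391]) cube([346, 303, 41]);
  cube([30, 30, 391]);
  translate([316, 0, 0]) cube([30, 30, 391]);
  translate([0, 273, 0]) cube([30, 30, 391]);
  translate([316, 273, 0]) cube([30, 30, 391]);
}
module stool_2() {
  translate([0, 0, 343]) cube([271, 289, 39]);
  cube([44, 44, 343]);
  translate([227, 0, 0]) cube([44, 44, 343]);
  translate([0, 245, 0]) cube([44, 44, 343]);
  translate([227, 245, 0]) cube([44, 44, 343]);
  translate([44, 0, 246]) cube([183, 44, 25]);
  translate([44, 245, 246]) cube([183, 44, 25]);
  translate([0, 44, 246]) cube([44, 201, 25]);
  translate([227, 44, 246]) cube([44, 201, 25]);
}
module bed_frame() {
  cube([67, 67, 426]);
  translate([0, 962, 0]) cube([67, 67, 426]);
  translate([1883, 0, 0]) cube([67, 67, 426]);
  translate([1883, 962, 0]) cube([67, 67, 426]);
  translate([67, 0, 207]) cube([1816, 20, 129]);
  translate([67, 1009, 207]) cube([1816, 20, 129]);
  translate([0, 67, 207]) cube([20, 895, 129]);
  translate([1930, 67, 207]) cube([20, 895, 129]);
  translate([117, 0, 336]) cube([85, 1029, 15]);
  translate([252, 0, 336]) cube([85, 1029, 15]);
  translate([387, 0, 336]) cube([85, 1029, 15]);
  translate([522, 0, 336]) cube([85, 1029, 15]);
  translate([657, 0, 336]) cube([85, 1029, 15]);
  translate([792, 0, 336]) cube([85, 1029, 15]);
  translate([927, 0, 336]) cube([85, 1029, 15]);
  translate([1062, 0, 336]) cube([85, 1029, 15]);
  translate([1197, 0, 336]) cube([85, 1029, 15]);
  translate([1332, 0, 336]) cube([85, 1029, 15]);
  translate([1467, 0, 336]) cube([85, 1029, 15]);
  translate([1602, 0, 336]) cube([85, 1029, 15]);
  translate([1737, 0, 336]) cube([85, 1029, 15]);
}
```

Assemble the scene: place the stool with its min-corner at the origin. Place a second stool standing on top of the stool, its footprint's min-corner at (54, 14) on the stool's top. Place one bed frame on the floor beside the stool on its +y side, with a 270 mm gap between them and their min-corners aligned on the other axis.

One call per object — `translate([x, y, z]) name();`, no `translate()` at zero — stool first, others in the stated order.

stool();
translate([54, 14, 432]) stool_2();
translate([0, 573, 0]) bed_frame();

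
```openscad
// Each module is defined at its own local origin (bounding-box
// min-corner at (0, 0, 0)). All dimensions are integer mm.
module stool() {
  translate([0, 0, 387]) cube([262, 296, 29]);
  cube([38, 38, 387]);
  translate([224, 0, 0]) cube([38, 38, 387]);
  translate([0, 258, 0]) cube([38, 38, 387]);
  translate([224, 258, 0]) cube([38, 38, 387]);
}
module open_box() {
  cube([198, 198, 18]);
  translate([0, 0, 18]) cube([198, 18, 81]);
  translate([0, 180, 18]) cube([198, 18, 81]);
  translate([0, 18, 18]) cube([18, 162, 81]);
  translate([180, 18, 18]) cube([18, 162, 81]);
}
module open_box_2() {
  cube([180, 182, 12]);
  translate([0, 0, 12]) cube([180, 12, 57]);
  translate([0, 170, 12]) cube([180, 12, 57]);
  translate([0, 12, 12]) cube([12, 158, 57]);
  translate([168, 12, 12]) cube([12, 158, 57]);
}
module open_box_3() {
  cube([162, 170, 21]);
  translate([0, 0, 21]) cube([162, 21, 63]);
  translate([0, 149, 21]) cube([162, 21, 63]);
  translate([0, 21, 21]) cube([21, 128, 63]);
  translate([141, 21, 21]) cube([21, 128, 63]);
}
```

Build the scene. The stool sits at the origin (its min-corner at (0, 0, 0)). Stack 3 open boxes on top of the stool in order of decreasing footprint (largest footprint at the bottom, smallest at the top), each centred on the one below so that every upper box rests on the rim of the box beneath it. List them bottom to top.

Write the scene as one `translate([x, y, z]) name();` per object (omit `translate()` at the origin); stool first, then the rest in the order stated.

stool();
translate([32, 49, 416]) open_box();
translate([41, 57, 515]) open_box_2();
translate([50, 63, 584]) open_box_3();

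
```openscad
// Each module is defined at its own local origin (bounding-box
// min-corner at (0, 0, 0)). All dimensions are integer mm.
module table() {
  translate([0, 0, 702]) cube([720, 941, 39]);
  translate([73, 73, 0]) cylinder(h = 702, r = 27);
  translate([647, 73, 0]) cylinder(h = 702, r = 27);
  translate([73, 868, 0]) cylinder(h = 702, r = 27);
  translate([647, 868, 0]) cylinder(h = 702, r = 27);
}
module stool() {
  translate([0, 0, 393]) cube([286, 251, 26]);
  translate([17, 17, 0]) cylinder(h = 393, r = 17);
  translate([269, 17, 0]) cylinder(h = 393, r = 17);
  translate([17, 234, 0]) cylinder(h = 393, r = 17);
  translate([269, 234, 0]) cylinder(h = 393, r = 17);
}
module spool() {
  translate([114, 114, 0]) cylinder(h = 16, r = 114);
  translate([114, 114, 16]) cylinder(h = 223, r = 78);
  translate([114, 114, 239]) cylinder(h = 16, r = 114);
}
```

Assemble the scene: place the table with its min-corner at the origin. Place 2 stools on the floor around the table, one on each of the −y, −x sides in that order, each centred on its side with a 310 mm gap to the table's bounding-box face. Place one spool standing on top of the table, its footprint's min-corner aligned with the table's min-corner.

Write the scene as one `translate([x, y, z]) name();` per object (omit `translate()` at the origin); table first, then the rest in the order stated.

table();
translate([217, -561, 0]) stool();
translate([-596, 345, 0]) stool();
translate([0, 0, 741]) spool();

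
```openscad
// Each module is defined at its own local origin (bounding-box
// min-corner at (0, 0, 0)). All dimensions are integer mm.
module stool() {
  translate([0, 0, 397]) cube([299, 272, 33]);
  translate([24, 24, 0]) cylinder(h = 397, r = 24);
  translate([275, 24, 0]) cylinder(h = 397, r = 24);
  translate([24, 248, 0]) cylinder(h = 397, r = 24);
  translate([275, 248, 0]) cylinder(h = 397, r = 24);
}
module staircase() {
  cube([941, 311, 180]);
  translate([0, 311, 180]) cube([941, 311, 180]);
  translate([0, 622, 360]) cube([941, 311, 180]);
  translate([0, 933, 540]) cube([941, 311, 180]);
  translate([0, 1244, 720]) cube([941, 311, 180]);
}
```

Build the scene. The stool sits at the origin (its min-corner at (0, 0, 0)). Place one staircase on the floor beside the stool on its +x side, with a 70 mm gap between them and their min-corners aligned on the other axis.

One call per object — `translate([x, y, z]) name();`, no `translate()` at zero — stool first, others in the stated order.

stool();
translate([369, 0, 0]) staircase();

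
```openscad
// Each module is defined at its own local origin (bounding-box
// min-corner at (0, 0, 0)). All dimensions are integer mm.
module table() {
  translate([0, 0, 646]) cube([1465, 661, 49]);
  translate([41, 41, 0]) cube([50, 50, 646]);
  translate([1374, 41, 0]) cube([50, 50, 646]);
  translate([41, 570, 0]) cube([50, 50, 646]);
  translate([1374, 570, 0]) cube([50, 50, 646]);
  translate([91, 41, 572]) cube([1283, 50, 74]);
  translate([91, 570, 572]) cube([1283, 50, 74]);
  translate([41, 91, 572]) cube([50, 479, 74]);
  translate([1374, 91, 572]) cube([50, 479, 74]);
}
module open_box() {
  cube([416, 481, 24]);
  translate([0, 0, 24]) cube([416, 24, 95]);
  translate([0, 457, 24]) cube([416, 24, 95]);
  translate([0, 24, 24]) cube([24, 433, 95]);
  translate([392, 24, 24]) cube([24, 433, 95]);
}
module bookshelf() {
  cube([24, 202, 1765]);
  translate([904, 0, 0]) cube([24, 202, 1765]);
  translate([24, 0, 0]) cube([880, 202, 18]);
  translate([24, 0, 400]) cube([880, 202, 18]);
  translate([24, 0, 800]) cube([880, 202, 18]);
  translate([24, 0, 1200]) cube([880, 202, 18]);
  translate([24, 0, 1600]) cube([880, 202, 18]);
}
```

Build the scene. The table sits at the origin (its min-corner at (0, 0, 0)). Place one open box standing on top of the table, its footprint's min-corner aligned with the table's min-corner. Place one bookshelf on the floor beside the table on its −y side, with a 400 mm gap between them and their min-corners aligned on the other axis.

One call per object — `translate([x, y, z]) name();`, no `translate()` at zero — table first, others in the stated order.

table();
translate([0, 0, 695]) open_box();
translate([0, -602, 0]) bookshelf();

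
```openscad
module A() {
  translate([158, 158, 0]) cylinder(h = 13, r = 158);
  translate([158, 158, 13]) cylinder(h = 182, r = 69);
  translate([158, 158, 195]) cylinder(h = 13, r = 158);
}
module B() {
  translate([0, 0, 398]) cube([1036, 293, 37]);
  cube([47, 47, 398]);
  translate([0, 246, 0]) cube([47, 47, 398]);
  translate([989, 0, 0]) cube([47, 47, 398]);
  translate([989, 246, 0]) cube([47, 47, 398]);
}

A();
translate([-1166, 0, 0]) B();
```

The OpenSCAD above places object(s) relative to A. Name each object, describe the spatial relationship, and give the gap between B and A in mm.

A is a spool. B is a bench. The bench is on the floor beside the spool on its −x side. The gap between the bench and the spool is 130 mm.

The bench's nearest face is 130 mm from the spool's −x face.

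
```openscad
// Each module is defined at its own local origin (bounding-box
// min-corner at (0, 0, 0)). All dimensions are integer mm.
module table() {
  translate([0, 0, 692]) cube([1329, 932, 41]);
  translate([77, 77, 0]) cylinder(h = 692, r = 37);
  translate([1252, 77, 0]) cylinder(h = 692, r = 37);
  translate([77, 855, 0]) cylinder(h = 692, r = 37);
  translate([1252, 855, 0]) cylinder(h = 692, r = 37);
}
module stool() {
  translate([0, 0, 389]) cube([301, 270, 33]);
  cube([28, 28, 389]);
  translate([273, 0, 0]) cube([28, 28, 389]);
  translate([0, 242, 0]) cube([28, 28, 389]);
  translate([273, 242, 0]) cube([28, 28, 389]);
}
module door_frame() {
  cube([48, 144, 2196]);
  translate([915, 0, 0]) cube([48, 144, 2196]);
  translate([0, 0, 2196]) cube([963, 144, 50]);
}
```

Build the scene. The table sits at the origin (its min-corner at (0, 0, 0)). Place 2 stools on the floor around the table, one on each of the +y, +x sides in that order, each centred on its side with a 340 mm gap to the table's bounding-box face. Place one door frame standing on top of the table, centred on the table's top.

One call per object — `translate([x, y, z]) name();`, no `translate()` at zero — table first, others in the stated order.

table();
translate([514, 1272, 0]) stool();
translate([1669, 331, 0]) stool();
translate([183, 394, 733]) door_frame();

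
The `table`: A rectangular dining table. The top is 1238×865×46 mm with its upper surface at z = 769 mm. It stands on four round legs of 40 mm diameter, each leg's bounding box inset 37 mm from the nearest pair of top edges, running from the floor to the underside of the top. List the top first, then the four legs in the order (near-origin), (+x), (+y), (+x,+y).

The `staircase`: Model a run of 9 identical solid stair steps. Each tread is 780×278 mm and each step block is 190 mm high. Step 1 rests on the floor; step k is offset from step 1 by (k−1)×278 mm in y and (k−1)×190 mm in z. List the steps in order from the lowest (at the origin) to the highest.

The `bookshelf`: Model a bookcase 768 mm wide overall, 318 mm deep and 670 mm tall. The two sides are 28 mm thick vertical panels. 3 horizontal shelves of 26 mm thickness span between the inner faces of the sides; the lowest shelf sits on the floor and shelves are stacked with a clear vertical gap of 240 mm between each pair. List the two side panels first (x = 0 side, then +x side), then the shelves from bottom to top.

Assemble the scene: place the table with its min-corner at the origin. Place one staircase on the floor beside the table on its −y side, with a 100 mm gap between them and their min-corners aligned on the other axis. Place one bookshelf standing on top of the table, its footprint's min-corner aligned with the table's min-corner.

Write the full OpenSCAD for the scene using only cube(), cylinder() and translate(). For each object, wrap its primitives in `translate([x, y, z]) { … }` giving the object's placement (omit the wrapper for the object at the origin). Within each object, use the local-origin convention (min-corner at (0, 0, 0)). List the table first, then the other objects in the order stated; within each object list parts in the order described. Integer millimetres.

translate([0, 0, 723]) cube([1238, 865, 46]);
translate([57, 57, 0]) cylinder(h = 723, r = 20);
translate([1181, 57, 0]) cylinder(h = 723, r = 20);
translate([57, 808, 0]) cylinder(h = 723, r = 20);
translate([1181, 808, 0]) cylinder(h = 723, r = 20);
translate([0, -2602, 0]) {
  cube([780, 278, 190]);
  translate([0, 278, 190]) cube([780, 278, 190]);
  translate([0, 556, 380]) cube([780, 278, 190]);
  translate([0, 834, 570]) cube([780, 278, 190]);
  translate([0, 1112, 760]) cube([780, 278, 190]);
  translate([0, 1390, 950]) cube([780, 278, 190]);
  translate([0, 1668, 1140]) cube([780, 278, 190]);
  translate([0, 1946, 1330]) cube([780, 278, 190]);
  translate([0, 2224, 1520]) cube([780, 278, 190]);
}
translate([0, 0, 769]) {
  cube([28, 318, 670]);
  translate([740, 0, 0]) cube([28, 318, 670]);
  translate([28, 0, 0]) cube([712, 318, 26]);
  translate([28, 0, 266]) cube([712, 318, 26]);
  translate([28, 0, 532]) cube([712, 318, 26]);
}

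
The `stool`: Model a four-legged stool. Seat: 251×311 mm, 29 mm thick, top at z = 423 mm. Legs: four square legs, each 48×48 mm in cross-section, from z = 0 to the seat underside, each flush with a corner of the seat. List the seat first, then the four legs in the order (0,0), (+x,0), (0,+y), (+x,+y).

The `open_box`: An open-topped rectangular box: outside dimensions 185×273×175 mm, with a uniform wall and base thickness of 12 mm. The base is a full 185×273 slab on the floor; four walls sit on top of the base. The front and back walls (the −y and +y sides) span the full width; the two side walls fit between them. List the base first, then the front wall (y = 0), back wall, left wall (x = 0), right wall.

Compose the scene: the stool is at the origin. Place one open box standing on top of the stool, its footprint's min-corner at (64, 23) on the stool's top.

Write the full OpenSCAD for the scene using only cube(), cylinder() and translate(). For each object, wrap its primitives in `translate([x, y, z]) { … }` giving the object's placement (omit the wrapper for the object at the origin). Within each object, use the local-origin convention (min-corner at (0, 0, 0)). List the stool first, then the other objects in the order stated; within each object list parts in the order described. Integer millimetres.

translate([0, 0, 394]) cube([251, 311, 29]);
cube([48, 48, 394]);
translate([203, 0, 0]) cube([48, 48, 394]);
translate([0, 263, 0]) cube([48, 48, 394]);
translate([203, 263, 0]) cube([48, 48, 394]);
translate([64, 23, 423]) {
  cube([185, 273, 12]);
  translate([0, 0, 12]) cube([185, 12, 163]);
  translate([0, 261, 12]) cube([185, 12, 163]);
  translate([0, 12, 12]) cube([12, 249, 163]);
  translate([173, 12, 12]) cube([12, 249, 163]);
}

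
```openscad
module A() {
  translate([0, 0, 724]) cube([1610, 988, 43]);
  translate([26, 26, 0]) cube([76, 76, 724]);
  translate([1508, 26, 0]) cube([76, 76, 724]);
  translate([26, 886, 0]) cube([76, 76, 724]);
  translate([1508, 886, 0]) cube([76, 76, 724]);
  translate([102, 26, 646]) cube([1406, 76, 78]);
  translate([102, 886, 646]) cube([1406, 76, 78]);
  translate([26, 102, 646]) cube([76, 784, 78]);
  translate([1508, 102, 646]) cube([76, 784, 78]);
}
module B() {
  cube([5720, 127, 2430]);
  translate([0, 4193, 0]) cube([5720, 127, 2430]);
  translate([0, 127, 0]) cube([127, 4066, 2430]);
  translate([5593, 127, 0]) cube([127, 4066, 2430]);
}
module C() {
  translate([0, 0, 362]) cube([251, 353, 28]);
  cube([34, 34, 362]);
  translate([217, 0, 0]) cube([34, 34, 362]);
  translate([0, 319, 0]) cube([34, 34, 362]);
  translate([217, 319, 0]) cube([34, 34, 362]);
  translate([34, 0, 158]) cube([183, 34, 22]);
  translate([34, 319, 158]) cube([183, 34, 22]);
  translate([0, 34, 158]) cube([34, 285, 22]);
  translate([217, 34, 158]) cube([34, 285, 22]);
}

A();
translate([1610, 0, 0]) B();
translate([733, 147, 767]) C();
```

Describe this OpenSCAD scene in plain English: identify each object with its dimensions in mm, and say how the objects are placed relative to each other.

A is a table: top 1610 mm (x) × 988 mm (y), 43 mm thick, upper face at z = 767 mm, on four 76×76 mm square legs, each inset 26 mm from the nearest pair of top edges, running from z = 0 to the bottom of the top. Four apron rails, 76 mm thick and 78 mm tall, run between adjacent legs with their top edges flush with the underside of the top and their outer faces flush with the legs' outer faces.

B is the wall frame of a small rectangular building: four walls, each 2430 mm tall and 127 mm thick, enclosing a footprint 5720 mm (x) by 4320 mm (y) outside-to-outside, with no floor or roof. The front and back walls (the −y and +y sides) span the full width; the two side walls fit between them.

C is a four-legged stool. The seat is a 251×353×28 mm slab whose top surface is at z = 390 mm; four square legs, each 34×34 mm in cross-section, run from the floor (z = 0) to the underside of the seat, each flush with a corner of the seat. Four stretchers, 34 mm wide and 22 mm tall, connect adjacent legs with their undersides at z = 158 mm, each running between the inner faces of the legs it joins and aligned with the legs' outer faces on the other axis.

The house frame is against the table's +x side, with their −y faces flush. The stool is on top of the table.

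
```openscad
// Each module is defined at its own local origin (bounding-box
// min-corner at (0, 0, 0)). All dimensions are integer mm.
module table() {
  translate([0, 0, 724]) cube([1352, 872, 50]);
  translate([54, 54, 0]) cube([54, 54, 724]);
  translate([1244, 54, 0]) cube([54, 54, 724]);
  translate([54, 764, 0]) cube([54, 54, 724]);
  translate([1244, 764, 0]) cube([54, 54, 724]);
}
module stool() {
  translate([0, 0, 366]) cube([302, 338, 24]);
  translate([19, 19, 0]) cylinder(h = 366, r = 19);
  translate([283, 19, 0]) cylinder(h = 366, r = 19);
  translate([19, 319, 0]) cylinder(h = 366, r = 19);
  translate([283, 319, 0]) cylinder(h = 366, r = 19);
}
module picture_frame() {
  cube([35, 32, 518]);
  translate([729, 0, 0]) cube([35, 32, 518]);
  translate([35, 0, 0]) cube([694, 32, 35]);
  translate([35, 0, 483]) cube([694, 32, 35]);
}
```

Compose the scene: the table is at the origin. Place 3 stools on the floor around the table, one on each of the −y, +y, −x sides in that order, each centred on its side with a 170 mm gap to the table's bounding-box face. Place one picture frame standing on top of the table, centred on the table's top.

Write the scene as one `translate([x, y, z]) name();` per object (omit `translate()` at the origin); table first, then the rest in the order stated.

table();
translate([525, -508, 0]) stool();
translate([525, 1042, 0]) stool();
translate([-472, 267, 0]) stool();
translate([294, 420, 774]) picture_frame();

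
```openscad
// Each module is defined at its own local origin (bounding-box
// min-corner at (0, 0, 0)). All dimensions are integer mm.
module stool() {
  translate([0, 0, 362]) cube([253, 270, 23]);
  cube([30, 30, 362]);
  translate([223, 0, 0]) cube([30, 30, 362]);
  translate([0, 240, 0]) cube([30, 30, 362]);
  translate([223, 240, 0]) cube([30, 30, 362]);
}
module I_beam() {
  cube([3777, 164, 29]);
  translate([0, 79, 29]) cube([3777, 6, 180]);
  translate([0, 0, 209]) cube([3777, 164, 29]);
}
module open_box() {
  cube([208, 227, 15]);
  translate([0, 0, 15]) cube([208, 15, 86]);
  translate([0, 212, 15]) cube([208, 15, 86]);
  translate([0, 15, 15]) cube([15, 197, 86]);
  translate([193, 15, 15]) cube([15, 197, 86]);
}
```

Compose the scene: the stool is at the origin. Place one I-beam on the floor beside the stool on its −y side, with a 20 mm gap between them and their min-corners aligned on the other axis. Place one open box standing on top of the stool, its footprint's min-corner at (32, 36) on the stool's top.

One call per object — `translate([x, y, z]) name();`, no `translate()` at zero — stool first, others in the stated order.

stool();
translate([0, -184, 0]) I_beam();
translate([32, 36, 385]) open_box();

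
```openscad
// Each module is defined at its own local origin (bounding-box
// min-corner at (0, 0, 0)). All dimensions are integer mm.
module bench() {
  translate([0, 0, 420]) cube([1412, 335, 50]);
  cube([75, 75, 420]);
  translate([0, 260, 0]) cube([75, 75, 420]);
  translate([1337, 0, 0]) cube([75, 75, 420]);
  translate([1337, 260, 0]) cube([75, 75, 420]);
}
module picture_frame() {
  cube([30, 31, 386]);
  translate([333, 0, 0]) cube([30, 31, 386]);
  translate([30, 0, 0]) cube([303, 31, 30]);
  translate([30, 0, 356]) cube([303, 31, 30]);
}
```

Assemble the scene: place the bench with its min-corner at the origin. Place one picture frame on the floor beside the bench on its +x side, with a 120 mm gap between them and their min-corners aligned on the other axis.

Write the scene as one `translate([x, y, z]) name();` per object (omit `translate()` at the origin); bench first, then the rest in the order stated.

bench();
translate([1532, 0, 0]) picture_frame();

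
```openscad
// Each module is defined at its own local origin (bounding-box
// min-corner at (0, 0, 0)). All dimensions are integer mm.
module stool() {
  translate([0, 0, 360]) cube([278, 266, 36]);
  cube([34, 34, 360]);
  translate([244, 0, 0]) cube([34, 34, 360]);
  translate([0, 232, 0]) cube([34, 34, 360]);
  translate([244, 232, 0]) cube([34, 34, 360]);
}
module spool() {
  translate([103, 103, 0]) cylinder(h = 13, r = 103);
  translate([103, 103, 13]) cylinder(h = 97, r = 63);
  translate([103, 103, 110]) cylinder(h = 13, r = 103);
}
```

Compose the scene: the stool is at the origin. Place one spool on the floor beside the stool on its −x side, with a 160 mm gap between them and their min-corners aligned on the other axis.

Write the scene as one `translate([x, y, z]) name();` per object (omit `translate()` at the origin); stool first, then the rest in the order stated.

stool();
translate([-366, 0, 0]) spool();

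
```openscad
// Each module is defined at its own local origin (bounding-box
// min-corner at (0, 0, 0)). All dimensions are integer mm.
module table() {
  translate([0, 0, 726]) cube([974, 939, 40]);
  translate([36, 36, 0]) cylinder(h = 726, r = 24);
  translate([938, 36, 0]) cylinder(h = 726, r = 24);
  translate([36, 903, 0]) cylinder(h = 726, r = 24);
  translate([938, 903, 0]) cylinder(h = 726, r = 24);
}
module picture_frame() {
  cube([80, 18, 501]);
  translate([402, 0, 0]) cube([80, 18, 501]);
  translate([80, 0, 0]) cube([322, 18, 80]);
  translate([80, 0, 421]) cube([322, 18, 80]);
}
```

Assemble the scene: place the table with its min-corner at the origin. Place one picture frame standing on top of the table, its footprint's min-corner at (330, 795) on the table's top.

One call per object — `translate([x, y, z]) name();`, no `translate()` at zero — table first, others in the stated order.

table();
translate([330, 795, 766]) picture_frame();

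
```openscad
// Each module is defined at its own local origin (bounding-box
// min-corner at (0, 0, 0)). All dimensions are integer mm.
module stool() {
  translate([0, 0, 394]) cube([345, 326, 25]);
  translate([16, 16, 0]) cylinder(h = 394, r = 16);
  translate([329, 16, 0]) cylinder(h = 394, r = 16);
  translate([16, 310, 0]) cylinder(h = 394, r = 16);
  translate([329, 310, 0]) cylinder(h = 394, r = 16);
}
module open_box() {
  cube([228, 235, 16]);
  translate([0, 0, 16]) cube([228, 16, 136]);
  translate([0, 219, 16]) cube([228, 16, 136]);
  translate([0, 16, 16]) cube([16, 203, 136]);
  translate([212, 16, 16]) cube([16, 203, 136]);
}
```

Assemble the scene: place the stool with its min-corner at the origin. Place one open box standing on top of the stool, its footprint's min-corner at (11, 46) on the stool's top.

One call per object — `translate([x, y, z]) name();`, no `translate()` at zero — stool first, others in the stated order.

stool();
translate([11, 46, 419]) open_box();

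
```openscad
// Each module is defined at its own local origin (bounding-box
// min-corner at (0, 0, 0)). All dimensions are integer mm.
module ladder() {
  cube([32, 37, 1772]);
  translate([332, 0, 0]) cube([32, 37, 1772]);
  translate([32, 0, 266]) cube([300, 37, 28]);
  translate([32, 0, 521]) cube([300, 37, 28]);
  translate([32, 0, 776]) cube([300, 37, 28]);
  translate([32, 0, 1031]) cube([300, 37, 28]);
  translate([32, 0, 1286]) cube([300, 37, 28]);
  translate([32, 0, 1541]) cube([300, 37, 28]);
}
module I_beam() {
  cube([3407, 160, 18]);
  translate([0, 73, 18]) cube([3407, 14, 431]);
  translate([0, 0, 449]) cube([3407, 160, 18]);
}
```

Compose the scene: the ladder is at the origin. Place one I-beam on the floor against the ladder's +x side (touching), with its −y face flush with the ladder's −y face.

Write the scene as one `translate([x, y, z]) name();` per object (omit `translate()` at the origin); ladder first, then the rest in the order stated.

ladder();
translate([364, 0, 0]) I_beam();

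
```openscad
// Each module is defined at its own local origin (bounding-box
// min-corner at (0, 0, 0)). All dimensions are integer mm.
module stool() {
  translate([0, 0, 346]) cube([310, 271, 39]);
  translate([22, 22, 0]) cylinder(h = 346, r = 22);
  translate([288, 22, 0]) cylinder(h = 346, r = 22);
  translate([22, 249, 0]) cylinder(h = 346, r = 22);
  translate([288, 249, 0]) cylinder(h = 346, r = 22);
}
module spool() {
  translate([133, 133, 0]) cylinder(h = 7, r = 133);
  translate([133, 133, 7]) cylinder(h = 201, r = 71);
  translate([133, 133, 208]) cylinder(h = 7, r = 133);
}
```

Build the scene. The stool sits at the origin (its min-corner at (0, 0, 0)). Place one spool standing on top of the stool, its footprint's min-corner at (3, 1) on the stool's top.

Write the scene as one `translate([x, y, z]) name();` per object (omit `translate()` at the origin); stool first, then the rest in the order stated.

stool();
translate([3, 1, 385]) spool();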